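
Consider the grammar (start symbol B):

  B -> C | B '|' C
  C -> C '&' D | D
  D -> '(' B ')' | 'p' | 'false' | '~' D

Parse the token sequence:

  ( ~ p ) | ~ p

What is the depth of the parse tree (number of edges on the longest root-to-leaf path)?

[B [B [C [D ( [B [C [D ~ [D p]]]] )]]] | [C [D ~ [D p]]]]

8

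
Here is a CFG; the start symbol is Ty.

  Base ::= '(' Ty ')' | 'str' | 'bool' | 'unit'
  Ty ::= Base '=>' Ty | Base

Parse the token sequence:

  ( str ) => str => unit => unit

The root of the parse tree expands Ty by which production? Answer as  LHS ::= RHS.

Ty ::= Base '=>' Ty

[Ty [Base ( [Ty [Base str]] )] => [Ty [Base str] => [Ty [Base unit] => [Ty [Base unit]]]]]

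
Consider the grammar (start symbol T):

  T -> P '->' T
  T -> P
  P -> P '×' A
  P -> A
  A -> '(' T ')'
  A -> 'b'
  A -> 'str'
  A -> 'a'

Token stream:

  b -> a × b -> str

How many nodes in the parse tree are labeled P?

[T [P [A b]] -> [T [P [P [A a]] × [A b]] -> [T [P [A str]]]]]

4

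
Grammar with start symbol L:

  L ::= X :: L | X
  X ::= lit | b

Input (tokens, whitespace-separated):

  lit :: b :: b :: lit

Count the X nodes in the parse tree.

[L [X lit] :: [L [X b] :: [L [X b] :: [L [X lit]]]]]

4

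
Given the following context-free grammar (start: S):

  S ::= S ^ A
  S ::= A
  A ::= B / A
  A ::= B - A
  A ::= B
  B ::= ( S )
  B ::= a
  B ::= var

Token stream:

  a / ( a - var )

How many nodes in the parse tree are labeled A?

[S [A [B a] / [A [B ( [S [A [B a] - [A [B var]]]] )]]]]

4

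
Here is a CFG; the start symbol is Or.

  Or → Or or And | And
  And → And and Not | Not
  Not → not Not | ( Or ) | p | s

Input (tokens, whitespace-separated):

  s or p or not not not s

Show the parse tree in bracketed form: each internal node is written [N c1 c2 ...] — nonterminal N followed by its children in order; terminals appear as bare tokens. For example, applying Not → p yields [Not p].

Or
Or or And
Or or And or And
And or And or And
Not or And or And
s or And or And
s or Not or And
s or p or And
s or p or Not
s or p or not Not
s or p or not not Not
s or p or not not not Not
s or p or not not not s

[Or [Or [Or [And [Not s]]] or [And [Not p]]] or [And [Not not [Not not [Not not [Not s]]]]]]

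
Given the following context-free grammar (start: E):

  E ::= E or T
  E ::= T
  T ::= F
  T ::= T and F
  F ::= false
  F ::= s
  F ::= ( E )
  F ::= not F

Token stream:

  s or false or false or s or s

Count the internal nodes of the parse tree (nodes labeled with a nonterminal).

15

[E [E [E [E [E [T [F s]]] or [T [F false]]] or [T [F false]]] or [T [F s]]] or [T [F s]]]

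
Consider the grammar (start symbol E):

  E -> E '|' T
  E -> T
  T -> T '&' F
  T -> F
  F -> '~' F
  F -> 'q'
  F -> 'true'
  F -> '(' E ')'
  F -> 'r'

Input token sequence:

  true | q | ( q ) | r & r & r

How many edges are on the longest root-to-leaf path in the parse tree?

7

[E [E [E [E [T [F true]]] | [T [F q]]] | [T [F ( [E [T [F q]]] )]]] | [T [T [T [F r]] & [F r]] & [F r]]]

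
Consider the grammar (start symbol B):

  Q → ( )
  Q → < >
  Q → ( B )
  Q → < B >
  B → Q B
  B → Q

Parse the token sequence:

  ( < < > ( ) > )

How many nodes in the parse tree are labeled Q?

4

[B [Q ( [B [Q < [B [Q < >] [B [Q ( )]]] >]] )]]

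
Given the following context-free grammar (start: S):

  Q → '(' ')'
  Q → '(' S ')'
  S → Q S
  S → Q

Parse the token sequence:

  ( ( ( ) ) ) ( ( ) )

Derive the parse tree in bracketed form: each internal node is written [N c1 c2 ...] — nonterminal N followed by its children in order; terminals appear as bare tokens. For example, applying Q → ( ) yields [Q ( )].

S
Q S
( S ) S
( Q ) S
( ( S ) ) S
( ( Q ) ) S
( ( ( ) ) ) S
( ( ( ) ) ) Q
( ( ( ) ) ) ( S )
( ( ( ) ) ) ( Q )
( ( ( ) ) ) ( ( ) )

[S [Q ( [S [Q ( [S [Q ( )]] )]] )] [S [Q ( [S [Q ( )]] )]]]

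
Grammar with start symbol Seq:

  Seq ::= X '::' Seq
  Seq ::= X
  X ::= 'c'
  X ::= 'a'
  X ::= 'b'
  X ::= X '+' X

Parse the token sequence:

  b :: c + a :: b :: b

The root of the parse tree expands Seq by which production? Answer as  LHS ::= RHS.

[Seq [X b] :: [Seq [X [X c] + [X a]] :: [Seq [X b] :: [Seq [X b]]]]]

Seq ::= X '::' Seq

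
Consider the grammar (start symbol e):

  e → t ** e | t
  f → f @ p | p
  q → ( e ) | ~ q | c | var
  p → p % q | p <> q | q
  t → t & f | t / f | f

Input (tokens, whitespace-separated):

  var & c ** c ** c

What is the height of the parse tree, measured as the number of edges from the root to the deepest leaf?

[e [t [t [f [p [q var]]]] & [f [p [q c]]]] ** [e [t [f [p [q c]]]] ** [e [t [f [p [q c]]]]]]]

7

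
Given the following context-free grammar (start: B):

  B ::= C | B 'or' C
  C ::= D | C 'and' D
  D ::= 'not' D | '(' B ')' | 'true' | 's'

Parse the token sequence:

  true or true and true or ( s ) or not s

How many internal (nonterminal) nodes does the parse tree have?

18

[B [B [B [B [C [D true]]] or [C [C [D true]] and [D true]]] or [C [D ( [B [C [D s]]] )]]] or [C [D not [D s]]]]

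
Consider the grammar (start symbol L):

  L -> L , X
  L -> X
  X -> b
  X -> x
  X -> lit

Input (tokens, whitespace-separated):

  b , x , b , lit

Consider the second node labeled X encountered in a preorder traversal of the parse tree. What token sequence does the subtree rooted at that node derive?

[L [L [L [L [X b]] , [X x]] , [X b]] , [X lit]]

x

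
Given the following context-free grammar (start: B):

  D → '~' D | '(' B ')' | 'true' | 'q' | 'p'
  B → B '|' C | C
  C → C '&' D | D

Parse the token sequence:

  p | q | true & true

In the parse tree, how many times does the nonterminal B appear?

[B [B [B [C [D p]]] | [C [D q]]] | [C [C [D true]] & [D true]]]

3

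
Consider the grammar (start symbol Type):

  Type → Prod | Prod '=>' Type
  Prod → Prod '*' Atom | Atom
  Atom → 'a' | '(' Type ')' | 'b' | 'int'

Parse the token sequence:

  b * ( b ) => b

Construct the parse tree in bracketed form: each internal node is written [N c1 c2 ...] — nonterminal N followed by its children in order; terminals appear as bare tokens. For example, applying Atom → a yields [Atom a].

Type
Prod => Type
Prod * Atom => Type
Atom * Atom => Type
b * Atom => Type
b * ( Type ) => Type
b * ( Prod ) => Type
b * ( Atom ) => Type
b * ( b ) => Type
b * ( b ) => Prod
b * ( b ) => Atom
b * ( b ) => b

[Type [Prod [Prod [Atom b]] * [Atom ( [Type [Prod [Atom b]]] )]] => [Type [Prod [Atom b]]]]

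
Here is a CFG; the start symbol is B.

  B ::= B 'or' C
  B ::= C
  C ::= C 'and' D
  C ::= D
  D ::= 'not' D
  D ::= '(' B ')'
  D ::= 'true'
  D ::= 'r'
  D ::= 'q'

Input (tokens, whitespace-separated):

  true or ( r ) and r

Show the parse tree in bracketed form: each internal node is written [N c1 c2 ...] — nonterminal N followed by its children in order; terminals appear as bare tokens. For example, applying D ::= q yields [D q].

[B [B [C [D true]]] or [C [C [D ( [B [C [D r]]] )]] and [D r]]]

B
B or C
C or C
D or C
true or C
true or C and D
true or D and D
true or ( B ) and D
true or ( C ) and D
true or ( D ) and D
true or ( r ) and D
true or ( r ) and r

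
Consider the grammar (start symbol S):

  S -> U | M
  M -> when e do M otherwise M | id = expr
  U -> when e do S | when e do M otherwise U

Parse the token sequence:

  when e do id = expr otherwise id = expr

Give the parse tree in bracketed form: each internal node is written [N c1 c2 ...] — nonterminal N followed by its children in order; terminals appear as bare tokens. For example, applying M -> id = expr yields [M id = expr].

[S [M when e do [M id = expr] otherwise [M id = expr]]]

S
M
when e do M otherwise M
when e do id = expr otherwise M
when e do id = expr otherwise id = expr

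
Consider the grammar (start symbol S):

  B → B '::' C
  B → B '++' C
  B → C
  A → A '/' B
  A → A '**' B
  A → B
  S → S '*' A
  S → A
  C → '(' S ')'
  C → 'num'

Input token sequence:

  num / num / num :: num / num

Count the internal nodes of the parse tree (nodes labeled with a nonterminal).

[S [A [A [A [A [B [C num]]] / [B [C num]]] / [B [B [C num]] :: [C num]]] / [B [C num]]]]

15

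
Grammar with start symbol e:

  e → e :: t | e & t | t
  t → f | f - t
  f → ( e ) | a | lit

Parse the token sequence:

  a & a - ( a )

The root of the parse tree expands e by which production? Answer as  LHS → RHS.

[e [e [t [f a]]] & [t [f a] - [t [f ( [e [t [f a]]] )]]]]

e → e & t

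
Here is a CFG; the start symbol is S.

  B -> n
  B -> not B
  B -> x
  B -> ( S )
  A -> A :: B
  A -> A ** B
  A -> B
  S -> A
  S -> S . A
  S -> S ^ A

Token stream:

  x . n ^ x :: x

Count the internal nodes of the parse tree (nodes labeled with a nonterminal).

11

[S [S [S [A [B x]]] . [A [B n]]] ^ [A [A [B x]] :: [B x]]]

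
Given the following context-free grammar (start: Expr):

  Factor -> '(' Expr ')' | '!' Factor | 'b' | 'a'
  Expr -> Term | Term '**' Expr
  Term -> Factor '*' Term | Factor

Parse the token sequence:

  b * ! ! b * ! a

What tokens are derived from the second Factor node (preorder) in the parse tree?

[Expr [Term [Factor b] * [Term [Factor ! [Factor ! [Factor b]]] * [Term [Factor ! [Factor a]]]]]]

! ! b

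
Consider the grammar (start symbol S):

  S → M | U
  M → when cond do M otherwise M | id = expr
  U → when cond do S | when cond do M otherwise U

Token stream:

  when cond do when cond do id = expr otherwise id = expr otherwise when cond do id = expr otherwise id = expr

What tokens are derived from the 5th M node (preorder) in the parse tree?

[S [M when cond do [M when cond do [M id = expr] otherwise [M id = expr]] otherwise [M when cond do [M id = expr] otherwise [M id = expr]]]]

when cond do id = expr otherwise id = expr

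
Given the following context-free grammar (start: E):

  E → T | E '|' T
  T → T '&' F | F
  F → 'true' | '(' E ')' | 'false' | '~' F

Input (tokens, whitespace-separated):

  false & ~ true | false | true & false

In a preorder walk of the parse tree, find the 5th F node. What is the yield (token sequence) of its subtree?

[E [E [E [T [T [F false]] & [F ~ [F true]]]] | [T [F false]]] | [T [T [F true]] & [F false]]]

true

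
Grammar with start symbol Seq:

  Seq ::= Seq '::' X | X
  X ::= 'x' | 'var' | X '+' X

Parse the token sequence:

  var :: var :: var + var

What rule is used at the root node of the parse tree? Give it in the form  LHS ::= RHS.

[Seq [Seq [Seq [X var]] :: [X var]] :: [X [X var] + [X var]]]

Seq ::= Seq '::' X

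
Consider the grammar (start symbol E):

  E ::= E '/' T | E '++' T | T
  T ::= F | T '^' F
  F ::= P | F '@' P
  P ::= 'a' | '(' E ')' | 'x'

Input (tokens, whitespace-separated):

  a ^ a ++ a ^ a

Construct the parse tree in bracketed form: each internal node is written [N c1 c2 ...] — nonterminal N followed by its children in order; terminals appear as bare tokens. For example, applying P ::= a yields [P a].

[E [E [T [T [F [P a]]] ^ [F [P a]]]] ++ [T [T [F [P a]]] ^ [F [P a]]]]

E
E ++ T
T ++ T
T ^ F ++ T
F ^ F ++ T
P ^ F ++ T
a ^ F ++ T
a ^ P ++ T
a ^ a ++ T
a ^ a ++ T ^ F
a ^ a ++ F ^ F
a ^ a ++ P ^ F
a ^ a ++ a ^ F
a ^ a ++ a ^ P
a ^ a ++ a ^ a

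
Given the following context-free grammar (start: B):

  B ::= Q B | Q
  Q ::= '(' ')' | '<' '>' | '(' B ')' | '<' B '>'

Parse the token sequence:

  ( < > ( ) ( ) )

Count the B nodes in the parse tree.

4

[B [Q ( [B [Q < >] [B [Q ( )] [B [Q ( )]]]] )]]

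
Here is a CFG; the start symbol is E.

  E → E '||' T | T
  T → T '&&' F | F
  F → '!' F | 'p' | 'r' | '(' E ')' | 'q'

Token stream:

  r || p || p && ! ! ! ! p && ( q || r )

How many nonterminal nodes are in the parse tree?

23

[E [E [E [T [F r]]] || [T [F p]]] || [T [T [T [F p]] && [F ! [F ! [F ! [F ! [F p]]]]]] && [F ( [E [E [T [F q]]] || [T [F r]]] )]]]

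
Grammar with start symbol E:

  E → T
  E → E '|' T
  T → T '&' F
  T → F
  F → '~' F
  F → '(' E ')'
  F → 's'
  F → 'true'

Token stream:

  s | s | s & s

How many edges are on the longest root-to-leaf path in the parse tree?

[E [E [E [T [F s]]] | [T [F s]]] | [T [T [F s]] & [F s]]]

5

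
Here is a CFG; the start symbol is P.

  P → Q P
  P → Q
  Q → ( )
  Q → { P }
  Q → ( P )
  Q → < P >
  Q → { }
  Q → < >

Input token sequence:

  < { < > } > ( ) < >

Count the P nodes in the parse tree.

[P [Q < [P [Q { [P [Q < >]] }]] >] [P [Q ( )] [P [Q < >]]]]

5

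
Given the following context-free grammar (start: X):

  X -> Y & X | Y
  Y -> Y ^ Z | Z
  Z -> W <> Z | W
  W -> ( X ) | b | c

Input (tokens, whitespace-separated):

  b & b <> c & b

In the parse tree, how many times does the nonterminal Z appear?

[X [Y [Z [W b]]] & [X [Y [Z [W b] <> [Z [W c]]]] & [X [Y [Z [W b]]]]]]

4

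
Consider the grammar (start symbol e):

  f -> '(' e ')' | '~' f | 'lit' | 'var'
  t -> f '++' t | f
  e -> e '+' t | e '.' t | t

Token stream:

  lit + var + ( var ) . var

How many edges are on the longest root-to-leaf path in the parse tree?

7

[e [e [e [e [t [f lit]]] + [t [f var]]] + [t [f ( [e [t [f var]]] )]]] . [t [f var]]]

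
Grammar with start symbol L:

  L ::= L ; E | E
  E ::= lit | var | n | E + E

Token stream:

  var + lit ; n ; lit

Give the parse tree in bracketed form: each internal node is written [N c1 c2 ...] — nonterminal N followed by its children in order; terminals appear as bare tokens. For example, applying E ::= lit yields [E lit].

L
L ; E
L ; E ; E
E ; E ; E
E + E ; E ; E
var + E ; E ; E
var + lit ; E ; E
var + lit ; n ; E
var + lit ; n ; lit

[L [L [L [E [E var] + [E lit]]] ; [E n]] ; [E lit]]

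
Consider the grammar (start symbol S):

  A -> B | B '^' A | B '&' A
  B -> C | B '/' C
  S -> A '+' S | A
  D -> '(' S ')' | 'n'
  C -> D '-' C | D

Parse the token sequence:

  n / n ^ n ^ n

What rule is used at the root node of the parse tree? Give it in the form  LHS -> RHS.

S -> A

[S [A [B [B [C [D n]]] / [C [D n]]] ^ [A [B [C [D n]]] ^ [A [B [C [D n]]]]]]]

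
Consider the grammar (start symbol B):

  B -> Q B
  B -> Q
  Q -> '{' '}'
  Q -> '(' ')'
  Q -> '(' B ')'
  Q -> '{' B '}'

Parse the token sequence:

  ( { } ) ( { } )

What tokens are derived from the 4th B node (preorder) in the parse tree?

[B [Q ( [B [Q { }]] )] [B [Q ( [B [Q { }]] )]]]

{ }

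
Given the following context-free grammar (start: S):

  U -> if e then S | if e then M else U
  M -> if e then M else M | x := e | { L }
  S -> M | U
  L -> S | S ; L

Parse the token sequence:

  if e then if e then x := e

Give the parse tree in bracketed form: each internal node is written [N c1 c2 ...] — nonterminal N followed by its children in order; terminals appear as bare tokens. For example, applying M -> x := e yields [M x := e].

[S [U if e then [S [U if e then [S [M x := e]]]]]]

S
U
if e then S
if e then U
if e then if e then S
if e then if e then M
if e then if e then x := e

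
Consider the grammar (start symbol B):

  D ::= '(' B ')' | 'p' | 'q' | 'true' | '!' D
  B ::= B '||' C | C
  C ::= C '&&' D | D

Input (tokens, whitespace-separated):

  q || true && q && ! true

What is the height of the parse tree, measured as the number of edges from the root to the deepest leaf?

[B [B [C [D q]]] || [C [C [C [D true]] && [D q]] && [D ! [D true]]]]

5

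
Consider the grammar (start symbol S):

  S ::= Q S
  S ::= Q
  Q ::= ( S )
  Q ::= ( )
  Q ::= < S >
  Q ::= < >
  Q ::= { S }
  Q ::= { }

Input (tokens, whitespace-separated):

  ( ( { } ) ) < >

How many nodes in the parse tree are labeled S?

4

[S [Q ( [S [Q ( [S [Q { }]] )]] )] [S [Q < >]]]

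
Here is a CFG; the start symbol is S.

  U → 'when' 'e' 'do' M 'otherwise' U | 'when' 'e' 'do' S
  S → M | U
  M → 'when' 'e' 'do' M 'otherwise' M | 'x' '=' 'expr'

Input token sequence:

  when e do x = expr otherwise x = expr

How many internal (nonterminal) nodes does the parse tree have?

[S [M when e do [M x = expr] otherwise [M x = expr]]]

4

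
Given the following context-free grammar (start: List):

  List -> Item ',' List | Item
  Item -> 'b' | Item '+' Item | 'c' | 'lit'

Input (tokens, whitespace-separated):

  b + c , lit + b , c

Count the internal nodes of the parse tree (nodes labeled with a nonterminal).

[List [Item [Item b] + [Item c]] , [List [Item [Item lit] + [Item b]] , [List [Item c]]]]

10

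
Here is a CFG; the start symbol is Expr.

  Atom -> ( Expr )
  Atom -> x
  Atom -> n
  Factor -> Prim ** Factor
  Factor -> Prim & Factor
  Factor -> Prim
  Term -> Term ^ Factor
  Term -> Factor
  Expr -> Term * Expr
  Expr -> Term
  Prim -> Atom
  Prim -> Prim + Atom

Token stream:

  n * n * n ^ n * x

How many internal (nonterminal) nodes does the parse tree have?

24

[Expr [Term [Factor [Prim [Atom n]]]] * [Expr [Term [Factor [Prim [Atom n]]]] * [Expr [Term [Term [Factor [Prim [Atom n]]]] ^ [Factor [Prim [Atom n]]]] * [Expr [Term [Factor [Prim [Atom x]]]]]]]]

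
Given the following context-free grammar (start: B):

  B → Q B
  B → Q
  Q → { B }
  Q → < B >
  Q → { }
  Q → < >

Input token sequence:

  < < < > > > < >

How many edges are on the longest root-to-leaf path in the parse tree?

6

[B [Q < [B [Q < [B [Q < >]] >]] >] [B [Q < >]]]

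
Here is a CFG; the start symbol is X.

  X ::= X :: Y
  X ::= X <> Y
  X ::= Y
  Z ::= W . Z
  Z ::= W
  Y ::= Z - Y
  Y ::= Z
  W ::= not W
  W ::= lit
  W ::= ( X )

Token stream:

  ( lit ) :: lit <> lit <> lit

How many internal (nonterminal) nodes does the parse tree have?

[X [X [X [X [Y [Z [W ( [X [Y [Z [W lit]]]] )]]]] :: [Y [Z [W lit]]]] <> [Y [Z [W lit]]]] <> [Y [Z [W lit]]]]

20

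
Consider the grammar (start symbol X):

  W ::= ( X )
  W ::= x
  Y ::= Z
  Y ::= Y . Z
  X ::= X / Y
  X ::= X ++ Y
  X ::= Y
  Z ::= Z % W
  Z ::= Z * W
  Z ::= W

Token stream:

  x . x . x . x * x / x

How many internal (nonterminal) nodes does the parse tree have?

19

[X [X [Y [Y [Y [Y [Z [W x]]] . [Z [W x]]] . [Z [W x]]] . [Z [Z [W x]] * [W x]]]] / [Y [Z [W x]]]]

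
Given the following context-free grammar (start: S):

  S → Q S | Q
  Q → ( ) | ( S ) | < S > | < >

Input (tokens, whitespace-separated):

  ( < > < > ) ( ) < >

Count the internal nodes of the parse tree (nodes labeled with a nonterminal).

10

[S [Q ( [S [Q < >] [S [Q < >]]] )] [S [Q ( )] [S [Q < >]]]]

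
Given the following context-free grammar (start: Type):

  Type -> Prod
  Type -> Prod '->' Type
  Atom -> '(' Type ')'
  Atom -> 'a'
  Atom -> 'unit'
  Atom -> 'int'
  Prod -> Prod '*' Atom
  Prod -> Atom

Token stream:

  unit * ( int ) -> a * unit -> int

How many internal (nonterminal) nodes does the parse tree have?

16

[Type [Prod [Prod [Atom unit]] * [Atom ( [Type [Prod [Atom int]]] )]] -> [Type [Prod [Prod [Atom a]] * [Atom unit]] -> [Type [Prod [Atom int]]]]]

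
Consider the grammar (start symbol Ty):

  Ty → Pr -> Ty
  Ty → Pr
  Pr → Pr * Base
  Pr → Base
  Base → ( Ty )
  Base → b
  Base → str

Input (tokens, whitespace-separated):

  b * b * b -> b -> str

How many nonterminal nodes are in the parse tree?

[Ty [Pr [Pr [Pr [Base b]] * [Base b]] * [Base b]] -> [Ty [Pr [Base b]] -> [Ty [Pr [Base str]]]]]

13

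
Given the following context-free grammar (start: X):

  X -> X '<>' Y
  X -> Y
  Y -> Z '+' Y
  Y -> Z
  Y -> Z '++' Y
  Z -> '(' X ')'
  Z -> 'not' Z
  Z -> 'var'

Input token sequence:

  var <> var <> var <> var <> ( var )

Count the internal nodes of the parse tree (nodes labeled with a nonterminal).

[X [X [X [X [X [Y [Z var]]] <> [Y [Z var]]] <> [Y [Z var]]] <> [Y [Z var]]] <> [Y [Z ( [X [Y [Z var]]] )]]]

18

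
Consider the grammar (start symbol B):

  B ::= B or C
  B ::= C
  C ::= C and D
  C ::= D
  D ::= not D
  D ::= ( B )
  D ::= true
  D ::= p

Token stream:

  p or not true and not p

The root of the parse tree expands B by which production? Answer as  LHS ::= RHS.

[B [B [C [D p]]] or [C [C [D not [D true]]] and [D not [D p]]]]

B ::= B or C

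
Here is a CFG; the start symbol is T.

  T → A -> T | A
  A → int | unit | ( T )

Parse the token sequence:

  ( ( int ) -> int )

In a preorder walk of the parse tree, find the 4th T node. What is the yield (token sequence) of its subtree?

int

[T [A ( [T [A ( [T [A int]] )] -> [T [A int]]] )]]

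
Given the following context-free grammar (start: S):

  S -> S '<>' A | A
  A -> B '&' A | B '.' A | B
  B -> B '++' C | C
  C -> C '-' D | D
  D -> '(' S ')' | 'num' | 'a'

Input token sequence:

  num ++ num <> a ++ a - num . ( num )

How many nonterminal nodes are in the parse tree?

27

[S [S [A [B [B [C [D num]]] ++ [C [D num]]]]] <> [A [B [B [C [D a]]] ++ [C [C [D a]] - [D num]]] . [A [B [C [D ( [S [A [B [C [D num]]]]] )]]]]]]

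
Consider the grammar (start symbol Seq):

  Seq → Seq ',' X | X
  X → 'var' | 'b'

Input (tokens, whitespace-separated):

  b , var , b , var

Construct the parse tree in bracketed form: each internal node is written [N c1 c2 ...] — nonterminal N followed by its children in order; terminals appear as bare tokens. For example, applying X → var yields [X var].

Seq
Seq , X
Seq , X , X
Seq , X , X , X
X , X , X , X
b , X , X , X
b , var , X , X
b , var , b , X
b , var , b , var

[Seq [Seq [Seq [Seq [X b]] , [X var]] , [X b]] , [X var]]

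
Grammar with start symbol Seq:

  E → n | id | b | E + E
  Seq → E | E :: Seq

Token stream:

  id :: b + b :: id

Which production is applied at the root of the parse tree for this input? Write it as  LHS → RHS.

[Seq [E id] :: [Seq [E [E b] + [E b]] :: [Seq [E id]]]]

Seq → E :: Seq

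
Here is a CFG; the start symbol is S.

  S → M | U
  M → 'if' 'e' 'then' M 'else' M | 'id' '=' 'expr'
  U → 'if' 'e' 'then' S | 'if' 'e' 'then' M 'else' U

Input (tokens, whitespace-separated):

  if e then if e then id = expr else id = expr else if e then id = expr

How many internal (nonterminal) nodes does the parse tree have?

[S [U if e then [M if e then [M id = expr] else [M id = expr]] else [U if e then [S [M id = expr]]]]]

8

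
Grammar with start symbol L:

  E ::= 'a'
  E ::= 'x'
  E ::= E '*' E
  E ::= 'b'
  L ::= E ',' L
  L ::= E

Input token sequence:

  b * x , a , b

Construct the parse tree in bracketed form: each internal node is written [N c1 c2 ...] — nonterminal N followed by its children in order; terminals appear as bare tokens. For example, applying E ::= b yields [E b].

L
E , L
E * E , L
b * E , L
b * x , L
b * x , E , L
b * x , a , L
b * x , a , E
b * x , a , b

[L [E [E b] * [E x]] , [L [E a] , [L [E b]]]]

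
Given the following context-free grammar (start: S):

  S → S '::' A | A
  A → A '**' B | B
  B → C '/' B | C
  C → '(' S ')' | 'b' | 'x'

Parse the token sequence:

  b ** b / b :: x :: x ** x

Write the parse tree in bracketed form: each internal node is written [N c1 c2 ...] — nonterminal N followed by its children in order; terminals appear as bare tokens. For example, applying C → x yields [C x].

[S [S [S [A [A [B [C b]]] ** [B [C b] / [B [C b]]]]] :: [A [B [C x]]]] :: [A [A [B [C x]]] ** [B [C x]]]]

S
S :: A
S :: A :: A
A :: A :: A
A ** B :: A :: A
B ** B :: A :: A
C ** B :: A :: A
b ** B :: A :: A
b ** C / B :: A :: A
b ** b / B :: A :: A
b ** b / C :: A :: A
b ** b / b :: A :: A
b ** b / b :: B :: A
b ** b / b :: C :: A
b ** b / b :: x :: A
b ** b / b :: x :: A ** B
b ** b / b :: x :: B ** B
b ** b / b :: x :: C ** B
b ** b / b :: x :: x ** B
b ** b / b :: x :: x ** C
b ** b / b :: x :: x ** x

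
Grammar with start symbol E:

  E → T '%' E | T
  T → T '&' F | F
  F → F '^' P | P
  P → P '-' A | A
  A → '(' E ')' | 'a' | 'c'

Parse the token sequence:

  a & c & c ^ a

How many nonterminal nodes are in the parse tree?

[E [T [T [T [F [P [A a]]]] & [F [P [A c]]]] & [F [F [P [A c]]] ^ [P [A a]]]]]

16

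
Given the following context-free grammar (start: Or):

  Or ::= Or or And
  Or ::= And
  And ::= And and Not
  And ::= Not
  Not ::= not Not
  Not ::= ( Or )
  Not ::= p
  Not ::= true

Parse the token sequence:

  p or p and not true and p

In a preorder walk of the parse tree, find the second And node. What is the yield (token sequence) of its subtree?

[Or [Or [And [Not p]]] or [And [And [And [Not p]] and [Not not [Not true]]] and [Not p]]]

p and not true and p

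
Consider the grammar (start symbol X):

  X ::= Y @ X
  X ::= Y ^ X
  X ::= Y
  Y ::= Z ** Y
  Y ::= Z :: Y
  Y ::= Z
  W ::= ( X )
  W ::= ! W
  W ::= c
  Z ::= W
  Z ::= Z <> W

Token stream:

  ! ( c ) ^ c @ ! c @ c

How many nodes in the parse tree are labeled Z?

5

[X [Y [Z [W ! [W ( [X [Y [Z [W c]]]] )]]]] ^ [X [Y [Z [W c]]] @ [X [Y [Z [W ! [W c]]]] @ [X [Y [Z [W c]]]]]]]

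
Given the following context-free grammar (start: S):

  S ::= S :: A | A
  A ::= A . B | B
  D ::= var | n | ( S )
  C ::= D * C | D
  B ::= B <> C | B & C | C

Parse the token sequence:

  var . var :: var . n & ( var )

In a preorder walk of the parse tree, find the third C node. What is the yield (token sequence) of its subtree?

[S [S [A [A [B [C [D var]]]] . [B [C [D var]]]]] :: [A [A [B [C [D var]]]] . [B [B [C [D n]]] & [C [D ( [S [A [B [C [D var]]]]] )]]]]]

var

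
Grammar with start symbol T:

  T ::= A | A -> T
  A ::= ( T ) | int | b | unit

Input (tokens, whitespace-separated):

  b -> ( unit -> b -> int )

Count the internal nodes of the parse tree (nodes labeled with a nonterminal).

10

[T [A b] -> [T [A ( [T [A unit] -> [T [A b] -> [T [A int]]]] )]]]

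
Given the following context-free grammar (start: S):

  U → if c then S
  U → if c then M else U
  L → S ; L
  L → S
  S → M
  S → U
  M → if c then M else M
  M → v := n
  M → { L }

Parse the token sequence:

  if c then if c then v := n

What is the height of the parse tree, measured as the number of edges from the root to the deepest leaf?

6

[S [U if c then [S [U if c then [S [M v := n]]]]]]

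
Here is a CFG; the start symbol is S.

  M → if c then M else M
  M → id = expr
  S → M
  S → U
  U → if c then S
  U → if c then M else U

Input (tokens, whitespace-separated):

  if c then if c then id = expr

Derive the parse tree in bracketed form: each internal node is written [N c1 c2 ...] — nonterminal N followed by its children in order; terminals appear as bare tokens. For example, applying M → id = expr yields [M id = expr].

S
U
if c then S
if c then U
if c then if c then S
if c then if c then M
if c then if c then id = expr

[S [U if c then [S [U if c then [S [M id = expr]]]]]]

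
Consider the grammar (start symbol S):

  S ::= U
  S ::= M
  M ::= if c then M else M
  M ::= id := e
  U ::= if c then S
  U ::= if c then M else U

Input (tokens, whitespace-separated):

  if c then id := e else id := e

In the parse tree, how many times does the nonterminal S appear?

1

[S [M if c then [M id := e] else [M id := e]]]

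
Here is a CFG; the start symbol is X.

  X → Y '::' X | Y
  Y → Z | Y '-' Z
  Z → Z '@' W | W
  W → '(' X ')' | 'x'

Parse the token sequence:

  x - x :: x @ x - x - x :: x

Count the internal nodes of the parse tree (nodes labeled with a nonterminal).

[X [Y [Y [Z [W x]]] - [Z [W x]]] :: [X [Y [Y [Y [Z [Z [W x]] @ [W x]]] - [Z [W x]]] - [Z [W x]]] :: [X [Y [Z [W x]]]]]]

23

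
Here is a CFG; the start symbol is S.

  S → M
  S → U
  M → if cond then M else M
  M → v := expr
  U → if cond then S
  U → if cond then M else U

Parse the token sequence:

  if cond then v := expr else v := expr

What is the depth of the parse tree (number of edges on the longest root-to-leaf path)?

3

[S [M if cond then [M v := expr] else [M v := expr]]]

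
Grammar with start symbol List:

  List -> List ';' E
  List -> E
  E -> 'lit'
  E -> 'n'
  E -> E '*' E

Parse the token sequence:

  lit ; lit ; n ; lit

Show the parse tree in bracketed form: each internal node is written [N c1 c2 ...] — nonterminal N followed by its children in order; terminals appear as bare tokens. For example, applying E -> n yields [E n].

[List [List [List [List [E lit]] ; [E lit]] ; [E n]] ; [E lit]]

List
List ; E
List ; E ; E
List ; E ; E ; E
E ; E ; E ; E
lit ; E ; E ; E
lit ; lit ; E ; E
lit ; lit ; n ; E
lit ; lit ; n ; lit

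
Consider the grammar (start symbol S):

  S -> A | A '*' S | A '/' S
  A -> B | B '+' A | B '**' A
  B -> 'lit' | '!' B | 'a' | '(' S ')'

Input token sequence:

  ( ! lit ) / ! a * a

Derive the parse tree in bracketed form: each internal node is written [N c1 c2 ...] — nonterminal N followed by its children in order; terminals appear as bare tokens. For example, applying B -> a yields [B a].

[S [A [B ( [S [A [B ! [B lit]]]] )]] / [S [A [B ! [B a]]] * [S [A [B a]]]]]

S
A / S
B / S
( S ) / S
( A ) / S
( B ) / S
( ! B ) / S
( ! lit ) / S
( ! lit ) / A * S
( ! lit ) / B * S
( ! lit ) / ! B * S
( ! lit ) / ! a * S
( ! lit ) / ! a * A
( ! lit ) / ! a * B
( ! lit ) / ! a * a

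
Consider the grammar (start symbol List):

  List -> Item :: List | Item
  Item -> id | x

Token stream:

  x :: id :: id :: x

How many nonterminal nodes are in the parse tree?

[List [Item x] :: [List [Item id] :: [List [Item id] :: [List [Item x]]]]]

8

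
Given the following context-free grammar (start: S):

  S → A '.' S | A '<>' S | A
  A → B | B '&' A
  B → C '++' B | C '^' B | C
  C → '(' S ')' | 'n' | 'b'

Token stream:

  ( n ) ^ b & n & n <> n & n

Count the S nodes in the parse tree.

3

[S [A [B [C ( [S [A [B [C n]]]] )] ^ [B [C b]]] & [A [B [C n]] & [A [B [C n]]]]] <> [S [A [B [C n]] & [A [B [C n]]]]]]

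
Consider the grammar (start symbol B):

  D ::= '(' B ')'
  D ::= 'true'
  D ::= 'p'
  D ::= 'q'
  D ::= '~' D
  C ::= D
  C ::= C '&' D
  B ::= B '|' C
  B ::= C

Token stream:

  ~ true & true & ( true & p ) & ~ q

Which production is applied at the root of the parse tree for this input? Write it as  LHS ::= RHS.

[B [C [C [C [C [D ~ [D true]]] & [D true]] & [D ( [B [C [C [D true]] & [D p]]] )]] & [D ~ [D q]]]]

B ::= C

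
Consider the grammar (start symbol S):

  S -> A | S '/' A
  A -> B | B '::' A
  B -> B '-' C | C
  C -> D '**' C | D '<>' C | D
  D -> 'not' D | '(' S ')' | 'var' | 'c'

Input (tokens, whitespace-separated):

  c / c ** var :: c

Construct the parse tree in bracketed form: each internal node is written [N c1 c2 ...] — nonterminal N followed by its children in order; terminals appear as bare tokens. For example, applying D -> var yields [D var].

S
S / A
A / A
B / A
C / A
D / A
c / A
c / B :: A
c / C :: A
c / D ** C :: A
c / c ** C :: A
c / c ** D :: A
c / c ** var :: A
c / c ** var :: B
c / c ** var :: C
c / c ** var :: D
c / c ** var :: c

[S [S [A [B [C [D c]]]]] / [A [B [C [D c] ** [C [D var]]]] :: [A [B [C [D c]]]]]]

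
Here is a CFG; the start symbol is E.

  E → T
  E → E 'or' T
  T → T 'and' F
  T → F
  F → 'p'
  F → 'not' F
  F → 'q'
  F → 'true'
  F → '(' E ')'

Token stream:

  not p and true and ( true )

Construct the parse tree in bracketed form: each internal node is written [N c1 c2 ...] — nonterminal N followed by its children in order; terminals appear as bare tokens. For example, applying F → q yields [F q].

E
T
T and F
T and F and F
F and F and F
not F and F and F
not p and F and F
not p and true and F
not p and true and ( E )
not p and true and ( T )
not p and true and ( F )
not p and true and ( true )

[E [T [T [T [F not [F p]]] and [F true]] and [F ( [E [T [F true]]] )]]]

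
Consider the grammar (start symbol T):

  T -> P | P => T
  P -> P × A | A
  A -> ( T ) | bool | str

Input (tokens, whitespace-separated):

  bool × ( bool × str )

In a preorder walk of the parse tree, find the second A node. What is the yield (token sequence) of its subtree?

( bool × str )

[T [P [P [A bool]] × [A ( [T [P [P [A bool]] × [A str]]] )]]]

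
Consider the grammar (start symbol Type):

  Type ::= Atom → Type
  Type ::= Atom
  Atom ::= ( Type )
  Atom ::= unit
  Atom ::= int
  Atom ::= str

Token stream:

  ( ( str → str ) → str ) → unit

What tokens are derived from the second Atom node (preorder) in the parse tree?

( str → str )

[Type [Atom ( [Type [Atom ( [Type [Atom str] → [Type [Atom str]]] )] → [Type [Atom str]]] )] → [Type [Atom unit]]]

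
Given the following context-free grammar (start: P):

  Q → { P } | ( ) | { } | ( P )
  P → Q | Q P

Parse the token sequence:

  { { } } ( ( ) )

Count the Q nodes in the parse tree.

4

[P [Q { [P [Q { }]] }] [P [Q ( [P [Q ( )]] )]]]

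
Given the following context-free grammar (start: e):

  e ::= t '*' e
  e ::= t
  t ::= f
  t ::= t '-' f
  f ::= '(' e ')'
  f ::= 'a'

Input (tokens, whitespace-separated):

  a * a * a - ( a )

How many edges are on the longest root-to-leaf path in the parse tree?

8

[e [t [f a]] * [e [t [f a]] * [e [t [t [f a]] - [f ( [e [t [f a]]] )]]]]]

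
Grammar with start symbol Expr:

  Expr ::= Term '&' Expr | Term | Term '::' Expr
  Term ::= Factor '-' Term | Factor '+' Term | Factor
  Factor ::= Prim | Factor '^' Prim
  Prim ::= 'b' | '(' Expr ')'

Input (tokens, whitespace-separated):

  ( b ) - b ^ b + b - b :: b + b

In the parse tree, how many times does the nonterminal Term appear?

7

[Expr [Term [Factor [Prim ( [Expr [Term [Factor [Prim b]]]] )]] - [Term [Factor [Factor [Prim b]] ^ [Prim b]] + [Term [Factor [Prim b]] - [Term [Factor [Prim b]]]]]] :: [Expr [Term [Factor [Prim b]] + [Term [Factor [Prim b]]]]]]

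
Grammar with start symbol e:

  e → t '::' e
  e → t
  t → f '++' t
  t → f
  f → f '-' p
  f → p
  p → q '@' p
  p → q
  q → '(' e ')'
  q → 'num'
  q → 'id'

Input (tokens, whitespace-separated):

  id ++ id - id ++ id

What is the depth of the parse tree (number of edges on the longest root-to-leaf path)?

[e [t [f [p [q id]]] ++ [t [f [f [p [q id]]] - [p [q id]]] ++ [t [f [p [q id]]]]]]]

7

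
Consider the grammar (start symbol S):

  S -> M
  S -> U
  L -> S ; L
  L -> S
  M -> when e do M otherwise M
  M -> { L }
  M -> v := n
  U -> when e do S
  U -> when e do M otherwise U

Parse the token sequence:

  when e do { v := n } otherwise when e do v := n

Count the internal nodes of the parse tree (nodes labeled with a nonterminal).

9

[S [U when e do [M { [L [S [M v := n]]] }] otherwise [U when e do [S [M v := n]]]]]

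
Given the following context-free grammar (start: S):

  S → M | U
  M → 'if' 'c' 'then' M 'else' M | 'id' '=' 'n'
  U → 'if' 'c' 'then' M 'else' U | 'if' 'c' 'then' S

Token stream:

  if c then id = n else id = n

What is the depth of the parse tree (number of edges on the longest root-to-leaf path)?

3

[S [M if c then [M id = n] else [M id = n]]]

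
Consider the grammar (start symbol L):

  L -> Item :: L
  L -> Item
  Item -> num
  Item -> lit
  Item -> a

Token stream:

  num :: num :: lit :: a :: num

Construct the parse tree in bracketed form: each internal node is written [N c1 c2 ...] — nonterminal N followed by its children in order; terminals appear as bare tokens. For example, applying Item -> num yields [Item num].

[L [Item num] :: [L [Item num] :: [L [Item lit] :: [L [Item a] :: [L [Item num]]]]]]

L
Item :: L
num :: L
num :: Item :: L
num :: num :: L
num :: num :: Item :: L
num :: num :: lit :: L
num :: num :: lit :: Item :: L
num :: num :: lit :: a :: L
num :: num :: lit :: a :: Item
num :: num :: lit :: a :: num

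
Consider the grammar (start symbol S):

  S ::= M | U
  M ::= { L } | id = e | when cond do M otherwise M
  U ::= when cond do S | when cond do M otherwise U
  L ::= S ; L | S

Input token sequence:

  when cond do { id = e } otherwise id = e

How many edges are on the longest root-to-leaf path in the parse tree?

6

[S [M when cond do [M { [L [S [M id = e]]] }] otherwise [M id = e]]]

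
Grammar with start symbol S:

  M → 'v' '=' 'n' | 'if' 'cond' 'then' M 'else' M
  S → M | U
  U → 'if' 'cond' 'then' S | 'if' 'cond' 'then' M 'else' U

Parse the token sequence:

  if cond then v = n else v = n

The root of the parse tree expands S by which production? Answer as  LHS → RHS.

[S [M if cond then [M v = n] else [M v = n]]]

S → M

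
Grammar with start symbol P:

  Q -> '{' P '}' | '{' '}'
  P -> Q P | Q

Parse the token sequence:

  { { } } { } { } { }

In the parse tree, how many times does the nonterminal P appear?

[P [Q { [P [Q { }]] }] [P [Q { }] [P [Q { }] [P [Q { }]]]]]

5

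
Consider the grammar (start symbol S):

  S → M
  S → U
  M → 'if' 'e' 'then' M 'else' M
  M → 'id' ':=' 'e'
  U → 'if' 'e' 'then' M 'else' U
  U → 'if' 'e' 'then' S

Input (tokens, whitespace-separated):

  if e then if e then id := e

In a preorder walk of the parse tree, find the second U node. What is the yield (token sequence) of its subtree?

[S [U if e then [S [U if e then [S [M id := e]]]]]]

if e then id := e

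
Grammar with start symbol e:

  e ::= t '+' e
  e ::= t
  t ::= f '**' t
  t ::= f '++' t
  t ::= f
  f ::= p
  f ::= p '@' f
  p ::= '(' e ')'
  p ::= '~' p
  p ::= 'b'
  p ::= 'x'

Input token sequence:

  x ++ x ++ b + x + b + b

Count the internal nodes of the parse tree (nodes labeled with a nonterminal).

22

[e [t [f [p x]] ++ [t [f [p x]] ++ [t [f [p b]]]]] + [e [t [f [p x]]] + [e [t [f [p b]]] + [e [t [f [p b]]]]]]]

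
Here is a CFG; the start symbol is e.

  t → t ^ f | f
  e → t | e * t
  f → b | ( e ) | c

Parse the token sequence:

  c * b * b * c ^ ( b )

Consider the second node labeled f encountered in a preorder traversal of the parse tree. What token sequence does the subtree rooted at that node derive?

[e [e [e [e [t [f c]]] * [t [f b]]] * [t [f b]]] * [t [t [f c]] ^ [f ( [e [t [f b]]] )]]]

b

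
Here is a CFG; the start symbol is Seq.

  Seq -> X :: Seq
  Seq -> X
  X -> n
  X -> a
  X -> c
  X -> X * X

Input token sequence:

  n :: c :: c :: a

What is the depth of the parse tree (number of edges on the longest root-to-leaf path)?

5

[Seq [X n] :: [Seq [X c] :: [Seq [X c] :: [Seq [X a]]]]]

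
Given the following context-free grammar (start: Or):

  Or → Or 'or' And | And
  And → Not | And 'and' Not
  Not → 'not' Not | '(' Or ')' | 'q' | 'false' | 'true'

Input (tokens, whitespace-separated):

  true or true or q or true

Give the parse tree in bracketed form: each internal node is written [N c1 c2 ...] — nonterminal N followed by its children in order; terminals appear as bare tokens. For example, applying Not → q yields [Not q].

Or
Or or And
Or or And or And
Or or And or And or And
And or And or And or And
Not or And or And or And
true or And or And or And
true or Not or And or And
true or true or And or And
true or true or Not or And
true or true or q or And
true or true or q or Not
true or true or q or true

[Or [Or [Or [Or [And [Not true]]] or [And [Not true]]] or [And [Not q]]] or [And [Not true]]]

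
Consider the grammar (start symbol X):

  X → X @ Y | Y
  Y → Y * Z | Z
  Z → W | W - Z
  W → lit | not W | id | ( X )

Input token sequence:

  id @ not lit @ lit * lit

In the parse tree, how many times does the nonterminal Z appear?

[X [X [X [Y [Z [W id]]]] @ [Y [Z [W not [W lit]]]]] @ [Y [Y [Z [W lit]]] * [Z [W lit]]]]

4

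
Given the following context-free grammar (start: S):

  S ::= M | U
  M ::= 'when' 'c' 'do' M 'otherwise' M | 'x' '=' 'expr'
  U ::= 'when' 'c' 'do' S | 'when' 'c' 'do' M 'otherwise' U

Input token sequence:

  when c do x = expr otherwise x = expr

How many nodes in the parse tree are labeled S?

1

[S [M when c do [M x = expr] otherwise [M x = expr]]]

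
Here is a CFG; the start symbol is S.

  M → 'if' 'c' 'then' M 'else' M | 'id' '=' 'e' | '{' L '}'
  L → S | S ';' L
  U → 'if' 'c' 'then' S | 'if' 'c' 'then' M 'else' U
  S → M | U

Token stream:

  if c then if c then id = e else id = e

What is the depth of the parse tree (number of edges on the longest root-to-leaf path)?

[S [U if c then [S [M if c then [M id = e] else [M id = e]]]]]

5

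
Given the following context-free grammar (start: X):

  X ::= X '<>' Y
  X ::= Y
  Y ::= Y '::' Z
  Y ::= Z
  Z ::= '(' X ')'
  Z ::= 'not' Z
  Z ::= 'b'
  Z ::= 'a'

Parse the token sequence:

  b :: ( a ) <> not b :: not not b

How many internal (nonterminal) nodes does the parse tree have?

16

[X [X [Y [Y [Z b]] :: [Z ( [X [Y [Z a]]] )]]] <> [Y [Y [Z not [Z b]]] :: [Z not [Z not [Z b]]]]]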